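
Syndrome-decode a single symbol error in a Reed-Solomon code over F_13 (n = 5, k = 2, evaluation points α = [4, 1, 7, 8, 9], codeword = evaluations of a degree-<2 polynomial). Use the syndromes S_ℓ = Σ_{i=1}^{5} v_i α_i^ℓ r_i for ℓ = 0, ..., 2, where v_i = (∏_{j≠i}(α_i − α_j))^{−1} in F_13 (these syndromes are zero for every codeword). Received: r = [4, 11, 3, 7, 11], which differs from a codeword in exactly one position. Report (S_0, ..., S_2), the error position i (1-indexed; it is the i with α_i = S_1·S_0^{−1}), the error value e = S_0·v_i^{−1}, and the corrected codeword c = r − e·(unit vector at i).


S = (12, 12, 12), error at position 2, error magnitude e = 6, c = [4, 5, 3, 7, 11].

Step 1: column multipliers v_i = (∏_{j≠i}(α_i − α_j))^{−1} mod 13.
  i = 1 (α = 4): (4−1)(4−7)(4−8)(4−9) = 3·(−3)·(−4)·(−5) = −180 ≡ 2, so v_1 = 2^{−1} = 7 (mod 13).
  i = 2 (α = 1): (1−4)(1−7)(1−8)(1−9) = (−3)·(−6)·(−7)·(−8) = 1008 ≡ 7, so v_2 = 7^{−1} = 2 (mod 13).
  i = 3 (α = 7): (7−4)(7−1)(7−8)(7−9) = 3·6·(−1)·(−2) = 36 ≡ 10, so v_3 = 10^{−1} = 4 (mod 13).
  i = 4 (α = 8): (8−4)(8−1)(8−7)(8−9) = 4·7·1·(−1) = −28 ≡ 11, so v_4 = 11^{−1} = 6 (mod 13).
  i = 5 (α = 9): (9−4)(9−1)(9−7)(9−8) = 5·8·2·1 = 80 ≡ 2, so v_5 = 2^{−1} = 7 (mod 13).
  v = [7, 2, 4, 6, 7].
Step 2: syndromes of r = [4, 11, 3, 7, 11] (all sums mod 13).
  S_0 = Σ v_i r_i = 7·4 + 2·11 + 4·3 + 6·7 + 7·11 = 181 ≡ 12.
  S_1 = Σ v_i α_i r_i = 7·4·4 + 2·1·11 + 4·7·3 + 6·8·7 + 7·9·11 = 1247 ≡ 12.
  α_i^2 mod 13 = [3, 1, 10, 12, 3].
  S_2 = Σ v_i α_i^2 r_i = 7·3·4 + 2·1·11 + 4·10·3 + 6·12·7 + 7·3·11 = 961 ≡ 12.
  S = (12, 12, 12) ≠ 0, so r is not a codeword (an error is present).
Step 3: locate the error. For a single error e at position i, S_ℓ = v_i·e·α_i^ℓ, so α_err = S_1/S_0.
  S_0^{−1} = 12^{−1} = 12 (mod 13), so α_err = 12·12 = 144 ≡ 1 = α_2. Error position i = 2.
  Consistency check: S_2/S_1 = 12·12 = 144 ≡ 1 = α_err ✓ (single-error assumption holds).
Step 4: error magnitude e = S_0/v_2 = S_0·∏_{j≠2}(α_2 − α_j) = 12·7 = 84 ≡ 6 (mod 13).
Step 5: correct position 2: c_2 = r_2 − e = 11 − 6 ≡ 5 (mod 13). Hence c = [4, 5, 3, 7, 11].
  Check: interpolating c through the α_i gives m(x) = 1 + 4·x (degree < 2) with m(α_i) = c_i for every i, so c is indeed a codeword.


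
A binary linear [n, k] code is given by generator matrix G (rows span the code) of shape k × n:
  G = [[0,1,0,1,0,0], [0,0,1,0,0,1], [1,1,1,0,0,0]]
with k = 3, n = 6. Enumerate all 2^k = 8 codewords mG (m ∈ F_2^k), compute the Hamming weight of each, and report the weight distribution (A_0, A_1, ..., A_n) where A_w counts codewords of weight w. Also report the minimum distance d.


Weight distribution: A_0 = 1, A_2 = 2, A_3 = 4, A_4 = 1. Minimum distance d = 2.

Enumerate all 2^3 = 8 messages m ∈ F_2^3.
For each, compute codeword c = mG in F_2^6, then tally its weight.
  m = 000 → c = 000000, weight = 0.
  m = 100 → c = 010100, weight = 2.
  m = 010 → c = 001001, weight = 2.
  m = 110 → c = 011101, weight = 4.
  m = 001 → c = 111000, weight = 3.
  m = 101 → c = 101100, weight = 3.
  m = 011 → c = 110001, weight = 3.
  m = 111 → c = 100101, weight = 3.
Tally weights:
  weight 0: 1 codewords.
  weight 2: 2 codewords.
  weight 3: 4 codewords.
  weight 4: 1 codewords.
Minimum distance d = smallest w > 0 with A_w > 0 = 2.
Sanity: Σ A_w = 8 = 2^3 = 8 ✓.


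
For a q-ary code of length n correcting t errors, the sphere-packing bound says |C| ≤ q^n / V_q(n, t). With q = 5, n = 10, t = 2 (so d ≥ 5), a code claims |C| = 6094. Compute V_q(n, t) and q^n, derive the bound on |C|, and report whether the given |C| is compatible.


V_q(n, t) = 761, q^n = 9765625, Hamming bound = 12832, |C| = 6094 ≤ bound (satisfied).

Step 1: Compute V_q(n, t) = Σ_{j=0}^2 C(n, j) (q−1)^j.
  j = 0: C(10,0)·(4)^0 = 1·1 = 1.
  j = 1: C(10,1)·(4)^1 = 10·4 = 40.
  j = 2: C(10,2)·(4)^2 = 45·16 = 720.
  V_q(n, t) = 1 + 40 + 720 = 761.
Step 2: q^n = 5^10 = 9765625.
Step 3: Hamming bound ⌊q^n / V_q(n,t)⌋ = ⌊9765625/761⌋ = 12832.
Step 4: Compare |C| = 6094 to 12832: satisfied.
The claimed |C| lies below the Hamming bound.


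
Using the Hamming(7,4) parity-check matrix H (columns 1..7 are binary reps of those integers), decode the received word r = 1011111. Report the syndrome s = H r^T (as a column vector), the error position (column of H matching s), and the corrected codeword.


s = (0, 1, 0)^T, error position = 2, corrected codeword c = 1111111

Compute s = H r^T mod 2 one row at a time:
  s_1 = 1 + 1 + 1 + 1 = 4 ≡ 0 (mod 2).
  s_2 = 0 + 1 + 1 + 1 = 3 ≡ 1 (mod 2).
  s_3 = 1 + 1 + 1 + 1 = 4 ≡ 0 (mod 2).
s = (0, 1, 0)^T — this equals column 2 of H (binary 010), so error is at position 2.
Correct: flip bit 2 of r = 1011111 to get c = 1111111.


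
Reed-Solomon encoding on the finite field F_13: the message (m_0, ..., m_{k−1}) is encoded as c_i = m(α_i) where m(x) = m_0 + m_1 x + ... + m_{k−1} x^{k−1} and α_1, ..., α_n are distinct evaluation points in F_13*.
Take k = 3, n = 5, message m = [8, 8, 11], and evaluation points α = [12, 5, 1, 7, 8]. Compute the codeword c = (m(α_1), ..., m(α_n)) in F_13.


c = [11, 11, 1, 5, 9]

Message polynomial: m(x) = 8 + 8·x + 11·x^2 (mod 13).
For each evaluation point α_i, compute m(α_i) mod 13:
  α_1 = 12: Horner steps 11 → 10 → 11, so m(12) = 11.
  α_2 = 5: Horner steps 11 → 11 → 11, so m(5) = 11.
  α_3 = 1: Horner steps 11 → 6 → 1, so m(1) = 1.
  α_4 = 7: Horner steps 11 → 7 → 5, so m(7) = 5.
  α_5 = 8: Horner steps 11 → 5 → 9, so m(8) = 9.
Codeword c = [11, 11, 1, 5, 9] ∈ F_13^5.


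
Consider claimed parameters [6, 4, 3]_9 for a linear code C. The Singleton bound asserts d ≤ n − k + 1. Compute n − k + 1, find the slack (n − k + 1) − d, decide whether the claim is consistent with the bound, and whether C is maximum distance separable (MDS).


Singleton RHS = n − k + 1 = 3, slack = 0, bound satisfied, MDS.

Singleton bound: d ≤ n − k + 1.
Here n = 6, k = 4, so n − k + 1 = 3.
Given d = 3, check d ≤ 3: YES.
Slack = (n − k + 1) − d = 0.
The code is MDS (slack = 0).
Description: the claimed parameters are [6, 4, 3]_9; such a code would be MDS (meets Singleton bound).


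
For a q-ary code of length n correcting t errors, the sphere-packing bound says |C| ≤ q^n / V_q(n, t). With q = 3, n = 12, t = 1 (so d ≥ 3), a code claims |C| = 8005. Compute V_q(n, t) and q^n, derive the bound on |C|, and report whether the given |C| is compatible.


V_q(n, t) = 25, q^n = 531441, Hamming bound = 21257, |C| = 8005 ≤ bound (satisfied).

Step 1: Compute V_q(n, t) = Σ_{j=0}^1 C(n, j) (q−1)^j.
  j = 0: C(12,0)·(2)^0 = 1·1 = 1.
  j = 1: C(12,1)·(2)^1 = 12·2 = 24.
  V_q(n, t) = 1 + 24 = 25.
Step 2: q^n = 3^12 = 531441.
Step 3: Hamming bound ⌊q^n / V_q(n,t)⌋ = ⌊531441/25⌋ = 21257.
Step 4: Compare |C| = 8005 to 21257: satisfied.
The claimed |C| lies below the Hamming bound.


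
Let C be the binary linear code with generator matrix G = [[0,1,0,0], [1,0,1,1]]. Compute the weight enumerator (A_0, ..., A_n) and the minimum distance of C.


Weight distribution: A_0 = 1, A_1 = 1, A_3 = 1, A_4 = 1. Minimum distance d = 1.

Enumerate all 2^2 = 4 messages m ∈ F_2^2.
For each, compute codeword c = mG in F_2^4, then tally its weight.
  m = 00 → c = 0000, weight = 0.
  m = 10 → c = 0100, weight = 1.
  m = 01 → c = 1011, weight = 3.
  m = 11 → c = 1111, weight = 4.
Tally weights:
  weight 0: 1 codewords.
  weight 1: 1 codewords.
  weight 3: 1 codewords.
  weight 4: 1 codewords.
Minimum distance d = smallest w > 0 with A_w > 0 = 1.
Sanity: Σ A_w = 4 = 2^2 = 4 ✓.


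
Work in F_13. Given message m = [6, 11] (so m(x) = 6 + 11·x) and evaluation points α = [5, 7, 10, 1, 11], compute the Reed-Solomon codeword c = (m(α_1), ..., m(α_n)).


c = [9, 5, 12, 4, 10]

Message polynomial: m(x) = 6 + 11·x (mod 13).
For each evaluation point α_i, compute m(α_i) mod 13:
  α_1 = 5: Horner steps 11 → 9, so m(5) = 9.
  α_2 = 7: Horner steps 11 → 5, so m(7) = 5.
  α_3 = 10: Horner steps 11 → 12, so m(10) = 12.
  α_4 = 1: Horner steps 11 → 4, so m(1) = 4.
  α_5 = 11: Horner steps 11 → 10, so m(11) = 10.
Codeword c = [9, 5, 12, 4, 10] ∈ F_13^5.


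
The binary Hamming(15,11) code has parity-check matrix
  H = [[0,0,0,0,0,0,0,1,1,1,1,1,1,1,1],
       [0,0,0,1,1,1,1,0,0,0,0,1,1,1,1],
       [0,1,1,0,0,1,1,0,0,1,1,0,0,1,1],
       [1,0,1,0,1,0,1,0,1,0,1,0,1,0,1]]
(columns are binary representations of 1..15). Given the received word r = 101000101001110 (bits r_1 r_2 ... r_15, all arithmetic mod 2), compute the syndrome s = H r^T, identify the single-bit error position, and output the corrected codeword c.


s = (0, 0, 1, 1)^T, error position = 3, corrected codeword c = 100000101001110

Compute s = H r^T mod 2 one row at a time:
  s_1 = 0 + 1 + 0 + 0 + 1 + 1 + 1 + 0 = 4 ≡ 0 (mod 2).
  s_2 = 0 + 0 + 0 + 1 + 1 + 1 + 1 + 0 = 4 ≡ 0 (mod 2).
  s_3 = 0 + 1 + 0 + 1 + 0 + 0 + 1 + 0 = 3 ≡ 1 (mod 2).
  s_4 = 1 + 1 + 0 + 1 + 1 + 0 + 1 + 0 = 5 ≡ 1 (mod 2).
s = (0, 0, 1, 1)^T — this equals column 3 of H (binary 0011), so error is at position 3.
Correct: flip bit 3 of r = 101000101001110 to get c = 100000101001110.


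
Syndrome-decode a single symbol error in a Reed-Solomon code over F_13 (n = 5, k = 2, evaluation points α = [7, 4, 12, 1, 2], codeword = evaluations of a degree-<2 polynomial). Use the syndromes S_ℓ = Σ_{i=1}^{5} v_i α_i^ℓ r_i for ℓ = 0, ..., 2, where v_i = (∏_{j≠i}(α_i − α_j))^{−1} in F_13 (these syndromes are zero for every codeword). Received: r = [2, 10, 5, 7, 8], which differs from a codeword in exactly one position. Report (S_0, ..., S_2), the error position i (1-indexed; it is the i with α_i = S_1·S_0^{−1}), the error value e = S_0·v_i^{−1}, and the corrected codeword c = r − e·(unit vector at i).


S = (3, 8, 4), error at position 1, error magnitude e = 2, c = [0, 10, 5, 7, 8].

Step 1: column multipliers v_i = (∏_{j≠i}(α_i − α_j))^{−1} mod 13.
  i = 1 (α = 7): (7−4)(7−12)(7−1)(7−2) = 3·(−5)·6·5 = −450 ≡ 5, so v_1 = 5^{−1} = 8 (mod 13).
  i = 2 (α = 4): (4−7)(4−12)(4−1)(4−2) = (−3)·(−8)·3·2 = 144 ≡ 1, so v_2 = 1^{−1} = 1 (mod 13).
  i = 3 (α = 12): (12−7)(12−4)(12−1)(12−2) = 5·8·11·10 = 4400 ≡ 6, so v_3 = 6^{−1} = 11 (mod 13).
  i = 4 (α = 1): (1−7)(1−4)(1−12)(1−2) = (−6)·(−3)·(−11)·(−1) = 198 ≡ 3, so v_4 = 3^{−1} = 9 (mod 13).
  i = 5 (α = 2): (2−7)(2−4)(2−12)(2−1) = (−5)·(−2)·(−10)·1 = −100 ≡ 4, so v_5 = 4^{−1} = 10 (mod 13).
  v = [8, 1, 11, 9, 10].
Step 2: syndromes of r = [2, 10, 5, 7, 8] (all sums mod 13).
  S_0 = Σ v_i r_i = 8·2 + 1·10 + 11·5 + 9·7 + 10·8 = 224 ≡ 3.
  S_1 = Σ v_i α_i r_i = 8·7·2 + 1·4·10 + 11·12·5 + 9·1·7 + 10·2·8 = 1035 ≡ 8.
  α_i^2 mod 13 = [10, 3, 1, 1, 4].
  S_2 = Σ v_i α_i^2 r_i = 8·10·2 + 1·3·10 + 11·1·5 + 9·1·7 + 10·4·8 = 628 ≡ 4.
  S = (3, 8, 4) ≠ 0, so r is not a codeword (an error is present).
Step 3: locate the error. For a single error e at position i, S_ℓ = v_i·e·α_i^ℓ, so α_err = S_1/S_0.
  S_0^{−1} = 3^{−1} = 9 (mod 13), so α_err = 8·9 = 72 ≡ 7 = α_1. Error position i = 1.
  Consistency check: S_2/S_1 = 4·5 = 20 ≡ 7 = α_err ✓ (single-error assumption holds).
Step 4: error magnitude e = S_0/v_1 = S_0·∏_{j≠1}(α_1 − α_j) = 3·5 = 15 ≡ 2 (mod 13).
Step 5: correct position 1: c_1 = r_1 − e = 2 − 2 ≡ 0 (mod 13). Hence c = [0, 10, 5, 7, 8].
  Check: interpolating c through the α_i gives m(x) = 6 + 1·x (degree < 2) with m(α_i) = c_i for every i, so c is indeed a codeword.


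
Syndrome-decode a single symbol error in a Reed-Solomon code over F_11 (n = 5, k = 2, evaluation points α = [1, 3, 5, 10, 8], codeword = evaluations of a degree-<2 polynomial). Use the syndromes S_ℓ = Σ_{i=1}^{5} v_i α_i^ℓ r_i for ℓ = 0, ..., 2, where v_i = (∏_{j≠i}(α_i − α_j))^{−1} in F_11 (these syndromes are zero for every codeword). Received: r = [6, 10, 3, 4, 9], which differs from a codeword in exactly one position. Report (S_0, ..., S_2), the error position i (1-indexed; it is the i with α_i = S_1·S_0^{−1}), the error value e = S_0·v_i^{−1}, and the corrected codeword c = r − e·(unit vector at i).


S = (8, 3, 8), error at position 4, error magnitude e = 2, c = [6, 10, 3, 2, 9].

Step 1: column multipliers v_i = (∏_{j≠i}(α_i − α_j))^{−1} mod 11.
  i = 1 (α = 1): (1−3)(1−5)(1−10)(1−8) = (−2)·(−4)·(−9)·(−7) = 504 ≡ 9, so v_1 = 9^{−1} = 5 (mod 11).
  i = 2 (α = 3): (3−1)(3−5)(3−10)(3−8) = 2·(−2)·(−7)·(−5) = −140 ≡ 3, so v_2 = 3^{−1} = 4 (mod 11).
  i = 3 (α = 5): (5−1)(5−3)(5−10)(5−8) = 4·2·(−5)·(−3) = 120 ≡ 10, so v_3 = 10^{−1} = 10 (mod 11).
  i = 4 (α = 10): (10−1)(10−3)(10−5)(10−8) = 9·7·5·2 = 630 ≡ 3, so v_4 = 3^{−1} = 4 (mod 11).
  i = 5 (α = 8): (8−1)(8−3)(8−5)(8−10) = 7·5·3·(−2) = −210 ≡ 10, so v_5 = 10^{−1} = 10 (mod 11).
  v = [5, 4, 10, 4, 10].
Step 2: syndromes of r = [6, 10, 3, 4, 9] (all sums mod 11).
  S_0 = Σ v_i r_i = 5·6 + 4·10 + 10·3 + 4·4 + 10·9 = 206 ≡ 8.
  S_1 = Σ v_i α_i r_i = 5·1·6 + 4·3·10 + 10·5·3 + 4·10·4 + 10·8·9 = 1180 ≡ 3.
  α_i^2 mod 11 = [1, 9, 3, 1, 9].
  S_2 = Σ v_i α_i^2 r_i = 5·1·6 + 4·9·10 + 10·3·3 + 4·1·4 + 10·9·9 = 1306 ≡ 8.
  S = (8, 3, 8) ≠ 0, so r is not a codeword (an error is present).
Step 3: locate the error. For a single error e at position i, S_ℓ = v_i·e·α_i^ℓ, so α_err = S_1/S_0.
  S_0^{−1} = 8^{−1} = 7 (mod 11), so α_err = 3·7 = 21 ≡ 10 = α_4. Error position i = 4.
  Consistency check: S_2/S_1 = 8·4 = 32 ≡ 10 = α_err ✓ (single-error assumption holds).
Step 4: error magnitude e = S_0/v_4 = S_0·∏_{j≠4}(α_4 − α_j) = 8·3 = 24 ≡ 2 (mod 11).
Step 5: correct position 4: c_4 = r_4 − e = 4 − 2 ≡ 2 (mod 11). Hence c = [6, 10, 3, 2, 9].
  Check: interpolating c through the α_i gives m(x) = 4 + 2·x (degree < 2) with m(α_i) = c_i for every i, so c is indeed a codeword.


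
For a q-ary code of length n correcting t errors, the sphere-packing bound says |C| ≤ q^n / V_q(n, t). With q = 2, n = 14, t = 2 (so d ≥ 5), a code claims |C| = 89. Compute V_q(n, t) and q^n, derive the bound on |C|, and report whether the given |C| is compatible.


V_q(n, t) = 106, q^n = 16384, Hamming bound = 154, |C| = 89 ≤ bound (satisfied).

Step 1: Compute V_q(n, t) = Σ_{j=0}^2 C(n, j) (q−1)^j.
  j = 0: C(14,0)·(1)^0 = 1·1 = 1.
  j = 1: C(14,1)·(1)^1 = 14·1 = 14.
  j = 2: C(14,2)·(1)^2 = 91·1 = 91.
  V_q(n, t) = 1 + 14 + 91 = 106.
Step 2: q^n = 2^14 = 16384.
Step 3: Hamming bound ⌊q^n / V_q(n,t)⌋ = ⌊16384/106⌋ = 154.
Step 4: Compare |C| = 89 to 154: satisfied.
The claimed |C| lies below the Hamming bound.


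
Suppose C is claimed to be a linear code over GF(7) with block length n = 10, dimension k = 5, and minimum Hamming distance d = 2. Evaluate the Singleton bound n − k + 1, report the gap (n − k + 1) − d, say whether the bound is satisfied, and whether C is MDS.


Singleton RHS = n − k + 1 = 6, slack = 4, bound satisfied, not MDS.

Singleton bound: d ≤ n − k + 1.
Here n = 10, k = 5, so n − k + 1 = 6.
Given d = 2, check d ≤ 6: YES.
Slack = (n − k + 1) − d = 4.
The code is NOT MDS (slack = 4 > 0).
Description: the claimed parameters are [10, 5, 2]_7; such a code would be non-MDS.


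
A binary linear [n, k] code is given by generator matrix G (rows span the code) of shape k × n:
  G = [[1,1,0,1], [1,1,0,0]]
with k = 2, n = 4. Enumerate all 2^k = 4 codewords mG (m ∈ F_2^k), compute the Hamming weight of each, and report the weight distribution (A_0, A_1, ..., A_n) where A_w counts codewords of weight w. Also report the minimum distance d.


Weight distribution: A_0 = 1, A_1 = 1, A_2 = 1, A_3 = 1. Minimum distance d = 1.

Enumerate all 2^2 = 4 messages m ∈ F_2^2.
For each, compute codeword c = mG in F_2^4, then tally its weight.
  m = 00 → c = 0000, weight = 0.
  m = 10 → c = 1101, weight = 3.
  m = 01 → c = 1100, weight = 2.
  m = 11 → c = 0001, weight = 1.
Tally weights:
  weight 0: 1 codewords.
  weight 1: 1 codewords.
  weight 2: 1 codewords.
  weight 3: 1 codewords.
Minimum distance d = smallest w > 0 with A_w > 0 = 1.
Sanity: Σ A_w = 4 = 2^2 = 4 ✓.


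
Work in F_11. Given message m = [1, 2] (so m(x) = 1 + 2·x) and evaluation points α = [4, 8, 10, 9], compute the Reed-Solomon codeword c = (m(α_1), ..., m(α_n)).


c = [9, 6, 10, 8]

Message polynomial: m(x) = 1 + 2·x (mod 11).
For each evaluation point α_i, compute m(α_i) mod 11:
  α_1 = 4: Horner steps 2 → 9, so m(4) = 9.
  α_2 = 8: Horner steps 2 → 6, so m(8) = 6.
  α_3 = 10: Horner steps 2 → 10, so m(10) = 10.
  α_4 = 9: Horner steps 2 → 8, so m(9) = 8.
Codeword c = [9, 6, 10, 8] ∈ F_11^4.


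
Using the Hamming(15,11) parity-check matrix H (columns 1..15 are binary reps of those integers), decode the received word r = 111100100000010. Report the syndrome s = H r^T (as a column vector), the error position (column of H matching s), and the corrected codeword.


s = (1, 1, 0, 1)^T, error position = 13, corrected codeword c = 111100100000110

Compute s = H r^T mod 2 one row at a time:
  s_1 = 0 + 0 + 0 + 0 + 0 + 0 + 1 + 0 = 1 ≡ 1 (mod 2).
  s_2 = 1 + 0 + 0 + 1 + 0 + 0 + 1 + 0 = 3 ≡ 1 (mod 2).
  s_3 = 1 + 1 + 0 + 1 + 0 + 0 + 1 + 0 = 4 ≡ 0 (mod 2).
  s_4 = 1 + 1 + 0 + 1 + 0 + 0 + 0 + 0 = 3 ≡ 1 (mod 2).
s = (1, 1, 0, 1)^T — this equals column 13 of H (binary 1101), so error is at position 13.
Correct: flip bit 13 of r = 111100100000010 to get c = 111100100000110.


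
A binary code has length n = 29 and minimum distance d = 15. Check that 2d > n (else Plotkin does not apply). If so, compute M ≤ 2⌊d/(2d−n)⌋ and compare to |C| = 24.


Plotkin bound M ≤ 30; given |C| = 24 ≤ bound (satisfied).

Check applicability: 2d = 30, n = 29.
2d − n = 1 > 0, so Plotkin applies.
Compute d/(2d−n) = 15/1 ≈ 15.0000.
⌊d/(2d−n)⌋ = 15.
Plotkin bound: M ≤ 2·15 = 30.
Given |C| = 24, check: satisfied.
This |C| is below the Plotkin bound.


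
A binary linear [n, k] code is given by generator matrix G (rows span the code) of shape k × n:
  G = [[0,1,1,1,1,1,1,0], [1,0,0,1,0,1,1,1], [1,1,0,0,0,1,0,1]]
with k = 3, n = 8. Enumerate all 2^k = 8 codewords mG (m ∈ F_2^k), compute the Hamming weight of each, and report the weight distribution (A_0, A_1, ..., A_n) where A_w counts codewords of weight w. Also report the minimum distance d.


Weight distribution: A_0 = 1, A_3 = 2, A_4 = 1, A_5 = 2, A_6 = 2. Minimum distance d = 3.

Enumerate all 2^3 = 8 messages m ∈ F_2^3.
For each, compute codeword c = mG in F_2^8, then tally its weight.
  m = 000 → c = 00000000, weight = 0.
  m = 100 → c = 01111110, weight = 6.
  m = 010 → c = 10010111, weight = 5.
  m = 110 → c = 11101001, weight = 5.
  m = 001 → c = 11000101, weight = 4.
  m = 101 → c = 10111011, weight = 6.
  m = 011 → c = 01010010, weight = 3.
  m = 111 → c = 00101100, weight = 3.
Tally weights:
  weight 0: 1 codewords.
  weight 3: 2 codewords.
  weight 4: 1 codewords.
  weight 5: 2 codewords.
  weight 6: 2 codewords.
Minimum distance d = smallest w > 0 with A_w > 0 = 3.
Sanity: Σ A_w = 8 = 2^3 = 8 ✓.


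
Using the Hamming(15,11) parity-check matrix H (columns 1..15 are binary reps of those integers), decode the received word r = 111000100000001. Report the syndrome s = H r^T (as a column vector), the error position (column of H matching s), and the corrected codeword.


s = (1, 0, 0, 0)^T, error position = 8, corrected codeword c = 111000110000001

Compute s = H r^T mod 2 one row at a time:
  s_1 = 0 + 0 + 0 + 0 + 0 + 0 + 0 + 1 = 1 ≡ 1 (mod 2).
  s_2 = 0 + 0 + 0 + 1 + 0 + 0 + 0 + 1 = 2 ≡ 0 (mod 2).
  s_3 = 1 + 1 + 0 + 1 + 0 + 0 + 0 + 1 = 4 ≡ 0 (mod 2).
  s_4 = 1 + 1 + 0 + 1 + 0 + 0 + 0 + 1 = 4 ≡ 0 (mod 2).
s = (1, 0, 0, 0)^T — this equals column 8 of H (binary 1000), so error is at position 8.
Correct: flip bit 8 of r = 111000100000001 to get c = 111000110000001.


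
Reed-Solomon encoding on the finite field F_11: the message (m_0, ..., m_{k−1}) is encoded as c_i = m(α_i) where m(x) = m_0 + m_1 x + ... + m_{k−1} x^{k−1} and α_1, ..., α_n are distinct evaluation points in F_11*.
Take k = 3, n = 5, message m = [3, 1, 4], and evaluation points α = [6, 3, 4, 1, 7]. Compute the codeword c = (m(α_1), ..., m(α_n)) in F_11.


c = [10, 9, 5, 8, 8]

Message polynomial: m(x) = 3 + 1·x + 4·x^2 (mod 11).
For each evaluation point α_i, compute m(α_i) mod 11:
  α_1 = 6: Horner steps 4 → 3 → 10, so m(6) = 10.
  α_2 = 3: Horner steps 4 → 2 → 9, so m(3) = 9.
  α_3 = 4: Horner steps 4 → 6 → 5, so m(4) = 5.
  α_4 = 1: Horner steps 4 → 5 → 8, so m(1) = 8.
  α_5 = 7: Horner steps 4 → 7 → 8, so m(7) = 8.
Codeword c = [10, 9, 5, 8, 8] ∈ F_11^5.


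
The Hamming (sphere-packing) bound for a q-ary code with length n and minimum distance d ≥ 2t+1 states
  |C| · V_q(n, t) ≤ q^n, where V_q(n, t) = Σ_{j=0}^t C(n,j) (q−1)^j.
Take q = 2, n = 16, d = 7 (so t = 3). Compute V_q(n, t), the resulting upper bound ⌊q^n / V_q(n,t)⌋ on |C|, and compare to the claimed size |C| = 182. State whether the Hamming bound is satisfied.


V_q(n, t) = 697, q^n = 65536, Hamming bound = 94, |C| = 182 > bound (violated).

Step 1: Compute V_q(n, t) = Σ_{j=0}^3 C(n, j) (q−1)^j.
  j = 0: C(16,0)·(1)^0 = 1·1 = 1.
  j = 1: C(16,1)·(1)^1 = 16·1 = 16.
  j = 2: C(16,2)·(1)^2 = 120·1 = 120.
  j = 3: C(16,3)·(1)^3 = 560·1 = 560.
  V_q(n, t) = 1 + 16 + 120 + 560 = 697.
Step 2: q^n = 2^16 = 65536.
Step 3: Hamming bound ⌊q^n / V_q(n,t)⌋ = ⌊65536/697⌋ = 94.
Step 4: Compare |C| = 182 to 94: violated.
The claimed |C| lies above the Hamming bound, so no 2-ary code of length 16 with d ≥ 7 can have 182 codewords.


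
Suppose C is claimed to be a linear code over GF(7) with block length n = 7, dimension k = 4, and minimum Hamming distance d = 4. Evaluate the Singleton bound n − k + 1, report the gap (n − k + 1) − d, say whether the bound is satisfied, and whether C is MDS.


Singleton RHS = n − k + 1 = 4, slack = 0, bound satisfied, MDS.

Singleton bound: d ≤ n − k + 1.
Here n = 7, k = 4, so n − k + 1 = 4.
Given d = 4, check d ≤ 4: YES.
Slack = (n − k + 1) − d = 0.
The code is MDS (slack = 0).
Description: the claimed parameters are [7, 4, 4]_7; such a code would be MDS (meets Singleton bound).


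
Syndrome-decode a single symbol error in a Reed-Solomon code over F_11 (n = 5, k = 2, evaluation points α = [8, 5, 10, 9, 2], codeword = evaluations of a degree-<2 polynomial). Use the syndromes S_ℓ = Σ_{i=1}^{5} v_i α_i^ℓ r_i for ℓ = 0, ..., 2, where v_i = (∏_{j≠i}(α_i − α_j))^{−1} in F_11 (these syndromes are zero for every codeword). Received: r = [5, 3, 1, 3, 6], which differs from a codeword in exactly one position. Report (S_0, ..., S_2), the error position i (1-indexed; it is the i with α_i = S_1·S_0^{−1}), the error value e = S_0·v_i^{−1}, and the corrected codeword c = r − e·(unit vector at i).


S = (2, 10, 6), error at position 2, error magnitude e = 3, c = [5, 0, 1, 3, 6].

Step 1: column multipliers v_i = (∏_{j≠i}(α_i − α_j))^{−1} mod 11.
  i = 1 (α = 8): (8−5)(8−10)(8−9)(8−2) = 3·(−2)·(−1)·6 = 36 ≡ 3, so v_1 = 3^{−1} = 4 (mod 11).
  i = 2 (α = 5): (5−8)(5−10)(5−9)(5−2) = (−3)·(−5)·(−4)·3 = −180 ≡ 7, so v_2 = 7^{−1} = 8 (mod 11).
  i = 3 (α = 10): (10−8)(10−5)(10−9)(10−2) = 2·5·1·8 = 80 ≡ 3, so v_3 = 3^{−1} = 4 (mod 11).
  i = 4 (α = 9): (9−8)(9−5)(9−10)(9−2) = 1·4·(−1)·7 = −28 ≡ 5, so v_4 = 5^{−1} = 9 (mod 11).
  i = 5 (α = 2): (2−8)(2−5)(2−10)(2−9) = (−6)·(−3)·(−8)·(−7) = 1008 ≡ 7, so v_5 = 7^{−1} = 8 (mod 11).
  v = [4, 8, 4, 9, 8].
Step 2: syndromes of r = [5, 3, 1, 3, 6] (all sums mod 11).
  S_0 = Σ v_i r_i = 4·5 + 8·3 + 4·1 + 9·3 + 8·6 = 123 ≡ 2.
  S_1 = Σ v_i α_i r_i = 4·8·5 + 8·5·3 + 4·10·1 + 9·9·3 + 8·2·6 = 659 ≡ 10.
  α_i^2 mod 11 = [9, 3, 1, 4, 4].
  S_2 = Σ v_i α_i^2 r_i = 4·9·5 + 8·3·3 + 4·1·1 + 9·4·3 + 8·4·6 = 556 ≡ 6.
  S = (2, 10, 6) ≠ 0, so r is not a codeword (an error is present).
Step 3: locate the error. For a single error e at position i, S_ℓ = v_i·e·α_i^ℓ, so α_err = S_1/S_0.
  S_0^{−1} = 2^{−1} = 6 (mod 11), so α_err = 10·6 = 60 ≡ 5 = α_2. Error position i = 2.
  Consistency check: S_2/S_1 = 6·10 = 60 ≡ 5 = α_err ✓ (single-error assumption holds).
Step 4: error magnitude e = S_0/v_2 = S_0·∏_{j≠2}(α_2 − α_j) = 2·7 = 14 ≡ 3 (mod 11).
Step 5: correct position 2: c_2 = r_2 − e = 3 − 3 ≡ 0 (mod 11). Hence c = [5, 0, 1, 3, 6].
  Check: interpolating c through the α_i gives m(x) = 10 + 9·x (degree < 2) with m(α_i) = c_i for every i, so c is indeed a codeword.


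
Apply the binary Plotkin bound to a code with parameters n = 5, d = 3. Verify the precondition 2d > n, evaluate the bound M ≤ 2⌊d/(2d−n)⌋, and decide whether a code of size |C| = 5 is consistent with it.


Plotkin bound M ≤ 6; given |C| = 5 ≤ bound (satisfied).

Check applicability: 2d = 6, n = 5.
2d − n = 1 > 0, so Plotkin applies.
Compute d/(2d−n) = 3/1 ≈ 3.0000.
⌊d/(2d−n)⌋ = 3.
Plotkin bound: M ≤ 2·3 = 6.
Given |C| = 5, check: satisfied.
This |C| is below the Plotkin bound.


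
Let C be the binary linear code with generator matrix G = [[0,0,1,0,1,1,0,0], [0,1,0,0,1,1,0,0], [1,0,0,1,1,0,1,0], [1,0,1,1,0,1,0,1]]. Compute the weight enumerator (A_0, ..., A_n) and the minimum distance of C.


Weight distribution: A_0 = 1, A_2 = 2, A_3 = 2, A_4 = 3, A_5 = 6, A_6 = 2. Minimum distance d = 2.

Enumerate all 2^4 = 16 messages m ∈ F_2^4.
For each, compute codeword c = mG in F_2^8, then tally its weight.
  m = 0000 → c = 00000000, weight = 0.
  m = 1000 → c = 00101100, weight = 3.
  m = 0100 → c = 01001100, weight = 3.
  m = 1100 → c = 01100000, weight = 2.
  m = 0010 → c = 10011010, weight = 4.
  m = 1010 → c = 10110110, weight = 5.
  m = 0110 → c = 11010110, weight = 5.
  m = 1110 → c = 11111010, weight = 6.
  m = 0001 → c = 10110101, weight = 5.
  m = 1001 → c = 10011001, weight = 4.
  m = 0101 → c = 11111001, weight = 6.
  m = 1101 → c = 11010101, weight = 5.
  m = 0011 → c = 00101111, weight = 5.
  m = 1011 → c = 00000011, weight = 2.
  m = 0111 → c = 01100011, weight = 4.
  m = 1111 → c = 01001111, weight = 5.
Tally weights:
  weight 0: 1 codewords.
  weight 2: 2 codewords.
  weight 3: 2 codewords.
  weight 4: 3 codewords.
  weight 5: 6 codewords.
  weight 6: 2 codewords.
Minimum distance d = smallest w > 0 with A_w > 0 = 2.
Sanity: Σ A_w = 16 = 2^4 = 16 ✓.


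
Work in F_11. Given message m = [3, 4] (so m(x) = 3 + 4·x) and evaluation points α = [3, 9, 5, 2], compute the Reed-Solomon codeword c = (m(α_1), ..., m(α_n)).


c = [4, 6, 1, 0]

Message polynomial: m(x) = 3 + 4·x (mod 11).
For each evaluation point α_i, compute m(α_i) mod 11:
  α_1 = 3: Horner steps 4 → 4, so m(3) = 4.
  α_2 = 9: Horner steps 4 → 6, so m(9) = 6.
  α_3 = 5: Horner steps 4 → 1, so m(5) = 1.
  α_4 = 2: Horner steps 4 → 0, so m(2) = 0.
Codeword c = [4, 6, 1, 0] ∈ F_11^4.


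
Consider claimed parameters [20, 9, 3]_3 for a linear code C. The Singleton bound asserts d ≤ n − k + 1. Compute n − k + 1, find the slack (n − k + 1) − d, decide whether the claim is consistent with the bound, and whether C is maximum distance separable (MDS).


Singleton RHS = n − k + 1 = 12, slack = 9, bound satisfied, not MDS.

Singleton bound: d ≤ n − k + 1.
Here n = 20, k = 9, so n − k + 1 = 12.
Given d = 3, check d ≤ 12: YES.
Slack = (n − k + 1) − d = 9.
The code is NOT MDS (slack = 9 > 0).
Description: the claimed parameters are [20, 9, 3]_3; such a code would be non-MDS.


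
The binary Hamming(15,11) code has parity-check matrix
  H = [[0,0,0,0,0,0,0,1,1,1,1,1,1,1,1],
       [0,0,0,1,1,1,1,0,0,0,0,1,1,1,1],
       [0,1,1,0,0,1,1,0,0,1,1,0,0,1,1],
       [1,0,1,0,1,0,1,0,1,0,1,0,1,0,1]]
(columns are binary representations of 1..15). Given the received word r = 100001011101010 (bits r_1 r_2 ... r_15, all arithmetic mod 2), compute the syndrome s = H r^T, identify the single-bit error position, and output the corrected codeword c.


s = (1, 1, 1, 0)^T, error position = 14, corrected codeword c = 100001011101000

Compute s = H r^T mod 2 one row at a time:
  s_1 = 1 + 1 + 1 + 0 + 1 + 0 + 1 + 0 = 5 ≡ 1 (mod 2).
  s_2 = 0 + 0 + 1 + 0 + 1 + 0 + 1 + 0 = 3 ≡ 1 (mod 2).
  s_3 = 0 + 0 + 1 + 0 + 1 + 0 + 1 + 0 = 3 ≡ 1 (mod 2).
  s_4 = 1 + 0 + 0 + 0 + 1 + 0 + 0 + 0 = 2 ≡ 0 (mod 2).
s = (1, 1, 1, 0)^T — this equals column 14 of H (binary 1110), so error is at position 14.
Correct: flip bit 14 of r = 100001011101010 to get c = 100001011101000.


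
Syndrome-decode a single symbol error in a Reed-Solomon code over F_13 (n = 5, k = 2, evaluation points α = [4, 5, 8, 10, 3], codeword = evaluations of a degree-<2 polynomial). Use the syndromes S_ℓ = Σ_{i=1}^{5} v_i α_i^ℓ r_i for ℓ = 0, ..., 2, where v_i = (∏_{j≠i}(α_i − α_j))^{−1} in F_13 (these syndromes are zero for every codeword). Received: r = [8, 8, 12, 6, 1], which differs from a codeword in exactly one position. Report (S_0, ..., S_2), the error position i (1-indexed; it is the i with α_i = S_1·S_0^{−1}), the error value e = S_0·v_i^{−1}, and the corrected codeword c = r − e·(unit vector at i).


S = (5, 7, 2), error at position 1, error magnitude e = 10, c = [11, 8, 12, 6, 1].

Step 1: column multipliers v_i = (∏_{j≠i}(α_i − α_j))^{−1} mod 13.
  i = 1 (α = 4): (4−5)(4−8)(4−10)(4−3) = (−1)·(−4)·(−6)·1 = −24 ≡ 2, so v_1 = 2^{−1} = 7 (mod 13).
  i = 2 (α = 5): (5−4)(5−8)(5−10)(5−3) = 1·(−3)·(−5)·2 = 30 ≡ 4, so v_2 = 4^{−1} = 10 (mod 13).
  i = 3 (α = 8): (8−4)(8−5)(8−10)(8−3) = 4·3·(−2)·5 = −120 ≡ 10, so v_3 = 10^{−1} = 4 (mod 13).
  i = 4 (α = 10): (10−4)(10−5)(10−8)(10−3) = 6·5·2·7 = 420 ≡ 4, so v_4 = 4^{−1} = 10 (mod 13).
  i = 5 (α = 3): (3−4)(3−5)(3−8)(3−10) = (−1)·(−2)·(−5)·(−7) = 70 ≡ 5, so v_5 = 5^{−1} = 8 (mod 13).
  v = [7, 10, 4, 10, 8].
Step 2: syndromes of r = [8, 8, 12, 6, 1] (all sums mod 13).
  S_0 = Σ v_i r_i = 7·8 + 10·8 + 4·12 + 10·6 + 8·1 = 252 ≡ 5.
  S_1 = Σ v_i α_i r_i = 7·4·8 + 10·5·8 + 4·8·12 + 10·10·6 + 8·3·1 = 1632 ≡ 7.
  α_i^2 mod 13 = [3, 12, 12, 9, 9].
  S_2 = Σ v_i α_i^2 r_i = 7·3·8 + 10·12·8 + 4·12·12 + 10·9·6 + 8·9·1 = 2316 ≡ 2.
  S = (5, 7, 2) ≠ 0, so r is not a codeword (an error is present).
Step 3: locate the error. For a single error e at position i, S_ℓ = v_i·e·α_i^ℓ, so α_err = S_1/S_0.
  S_0^{−1} = 5^{−1} = 8 (mod 13), so α_err = 7·8 = 56 ≡ 4 = α_1. Error position i = 1.
  Consistency check: S_2/S_1 = 2·2 = 4 ≡ 4 = α_err ✓ (single-error assumption holds).
Step 4: error magnitude e = S_0/v_1 = S_0·∏_{j≠1}(α_1 − α_j) = 5·2 = 10 ≡ 10 (mod 13).
Step 5: correct position 1: c_1 = r_1 − e = 8 − 10 ≡ 11 (mod 13). Hence c = [11, 8, 12, 6, 1].
  Check: interpolating c through the α_i gives m(x) = 10 + 10·x (degree < 2) with m(α_i) = c_i for every i, so c is indeed a codeword.


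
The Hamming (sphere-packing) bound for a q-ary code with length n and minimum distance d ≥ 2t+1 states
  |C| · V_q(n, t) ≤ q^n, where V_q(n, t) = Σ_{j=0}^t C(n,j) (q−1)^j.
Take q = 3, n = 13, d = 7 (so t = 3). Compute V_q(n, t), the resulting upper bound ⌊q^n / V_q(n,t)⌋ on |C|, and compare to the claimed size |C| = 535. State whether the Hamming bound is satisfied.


V_q(n, t) = 2627, q^n = 1594323, Hamming bound = 606, |C| = 535 ≤ bound (satisfied).

Step 1: Compute V_q(n, t) = Σ_{j=0}^3 C(n, j) (q−1)^j.
  j = 0: C(13,0)·(2)^0 = 1·1 = 1.
  j = 1: C(13,1)·(2)^1 = 13·2 = 26.
  j = 2: C(13,2)·(2)^2 = 78·4 = 312.
  j = 3: C(13,3)·(2)^3 = 286·8 = 2288.
  V_q(n, t) = 1 + 26 + 312 + 2288 = 2627.
Step 2: q^n = 3^13 = 1594323.
Step 3: Hamming bound ⌊q^n / V_q(n,t)⌋ = ⌊1594323/2627⌋ = 606.
Step 4: Compare |C| = 535 to 606: satisfied.
The claimed |C| lies below the Hamming bound.


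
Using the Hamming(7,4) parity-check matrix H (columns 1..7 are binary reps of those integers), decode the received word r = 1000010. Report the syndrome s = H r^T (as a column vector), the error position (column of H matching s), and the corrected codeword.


s = (1, 1, 1)^T, error position = 7, corrected codeword c = 1000011

Compute s = H r^T mod 2 one row at a time:
  s_1 = 0 + 0 + 1 + 0 = 1 ≡ 1 (mod 2).
  s_2 = 0 + 0 + 1 + 0 = 1 ≡ 1 (mod 2).
  s_3 = 1 + 0 + 0 + 0 = 1 ≡ 1 (mod 2).
s = (1, 1, 1)^T — this equals column 7 of H (binary 111), so error is at position 7.
Correct: flip bit 7 of r = 1000010 to get c = 1000011.


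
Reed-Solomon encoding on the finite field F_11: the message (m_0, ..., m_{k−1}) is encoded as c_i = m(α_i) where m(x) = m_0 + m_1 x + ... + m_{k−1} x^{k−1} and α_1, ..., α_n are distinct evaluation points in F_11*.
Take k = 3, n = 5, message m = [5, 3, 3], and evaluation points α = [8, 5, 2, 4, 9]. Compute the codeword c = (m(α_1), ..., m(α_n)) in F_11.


c = [1, 7, 1, 10, 0]

Message polynomial: m(x) = 5 + 3·x + 3·x^2 (mod 11).
For each evaluation point α_i, compute m(α_i) mod 11:
  α_1 = 8: Horner steps 3 → 5 → 1, so m(8) = 1.
  α_2 = 5: Horner steps 3 → 7 → 7, so m(5) = 7.
  α_3 = 2: Horner steps 3 → 9 → 1, so m(2) = 1.
  α_4 = 4: Horner steps 3 → 4 → 10, so m(4) = 10.
  α_5 = 9: Horner steps 3 → 8 → 0, so m(9) = 0.
Codeword c = [1, 7, 1, 10, 0] ∈ F_11^5.


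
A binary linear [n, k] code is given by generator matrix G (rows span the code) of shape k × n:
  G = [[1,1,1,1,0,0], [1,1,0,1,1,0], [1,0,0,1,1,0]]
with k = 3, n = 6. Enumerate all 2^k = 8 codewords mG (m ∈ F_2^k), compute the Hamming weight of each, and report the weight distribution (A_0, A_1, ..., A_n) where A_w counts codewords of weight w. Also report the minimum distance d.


Weight distribution: A_0 = 1, A_1 = 1, A_2 = 1, A_3 = 3, A_4 = 2. Minimum distance d = 1.

Enumerate all 2^3 = 8 messages m ∈ F_2^3.
For each, compute codeword c = mG in F_2^6, then tally its weight.
  m = 000 → c = 000000, weight = 0.
  m = 100 → c = 111100, weight = 4.
  m = 010 → c = 110110, weight = 4.
  m = 110 → c = 001010, weight = 2.
  m = 001 → c = 100110, weight = 3.
  m = 101 → c = 011010, weight = 3.
  m = 011 → c = 010000, weight = 1.
  m = 111 → c = 101100, weight = 3.
Tally weights:
  weight 0: 1 codewords.
  weight 1: 1 codewords.
  weight 2: 1 codewords.
  weight 3: 3 codewords.
  weight 4: 2 codewords.
Minimum distance d = smallest w > 0 with A_w > 0 = 1.
Sanity: Σ A_w = 8 = 2^3 = 8 ✓.


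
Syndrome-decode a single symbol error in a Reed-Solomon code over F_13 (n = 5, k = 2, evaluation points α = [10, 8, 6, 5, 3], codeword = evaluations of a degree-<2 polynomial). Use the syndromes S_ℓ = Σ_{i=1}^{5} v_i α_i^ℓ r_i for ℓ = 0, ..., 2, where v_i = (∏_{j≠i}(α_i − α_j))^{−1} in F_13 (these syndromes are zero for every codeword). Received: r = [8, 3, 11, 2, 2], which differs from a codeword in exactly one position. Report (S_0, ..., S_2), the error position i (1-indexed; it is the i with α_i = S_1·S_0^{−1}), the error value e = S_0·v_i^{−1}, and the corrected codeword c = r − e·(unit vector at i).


S = (9, 1, 3), error at position 5, error magnitude e = 5, c = [8, 3, 11, 2, 10].

Step 1: column multipliers v_i = (∏_{j≠i}(α_i − α_j))^{−1} mod 13.
  i = 1 (α = 10): (10−8)(10−6)(10−5)(10−3) = 2·4·5·7 = 280 ≡ 7, so v_1 = 7^{−1} = 2 (mod 13).
  i = 2 (α = 8): (8−10)(8−6)(8−5)(8−3) = (−2)·2·3·5 = −60 ≡ 5, so v_2 = 5^{−1} = 8 (mod 13).
  i = 3 (α = 6): (6−10)(6−8)(6−5)(6−3) = (−4)·(−2)·1·3 = 24 ≡ 11, so v_3 = 11^{−1} = 6 (mod 13).
  i = 4 (α = 5): (5−10)(5−8)(5−6)(5−3) = (−5)·(−3)·(−1)·2 = −30 ≡ 9, so v_4 = 9^{−1} = 3 (mod 13).
  i = 5 (α = 3): (3−10)(3−8)(3−6)(3−5) = (−7)·(−5)·(−3)·(−2) = 210 ≡ 2, so v_5 = 2^{−1} = 7 (mod 13).
  v = [2, 8, 6, 3, 7].
Step 2: syndromes of r = [8, 3, 11, 2, 2] (all sums mod 13).
  S_0 = Σ v_i r_i = 2·8 + 8·3 + 6·11 + 3·2 + 7·2 = 126 ≡ 9.
  S_1 = Σ v_i α_i r_i = 2·10·8 + 8·8·3 + 6·6·11 + 3·5·2 + 7·3·2 = 820 ≡ 1.
  α_i^2 mod 13 = [9, 12, 10, 12, 9].
  S_2 = Σ v_i α_i^2 r_i = 2·9·8 + 8·12·3 + 6·10·11 + 3·12·2 + 7·9·2 = 1290 ≡ 3.
  S = (9, 1, 3) ≠ 0, so r is not a codeword (an error is present).
Step 3: locate the error. For a single error e at position i, S_ℓ = v_i·e·α_i^ℓ, so α_err = S_1/S_0.
  S_0^{−1} = 9^{−1} = 3 (mod 13), so α_err = 1·3 = 3 ≡ 3 = α_5. Error position i = 5.
  Consistency check: S_2/S_1 = 3·1 = 3 ≡ 3 = α_err ✓ (single-error assumption holds).
Step 4: error magnitude e = S_0/v_5 = S_0·∏_{j≠5}(α_5 − α_j) = 9·2 = 18 ≡ 5 (mod 13).
Step 5: correct position 5: c_5 = r_5 − e = 2 − 5 ≡ 10 (mod 13). Hence c = [8, 3, 11, 2, 10].
  Check: interpolating c through the α_i gives m(x) = 9 + 9·x (degree < 2) with m(α_i) = c_i for every i, so c is indeed a codeword.


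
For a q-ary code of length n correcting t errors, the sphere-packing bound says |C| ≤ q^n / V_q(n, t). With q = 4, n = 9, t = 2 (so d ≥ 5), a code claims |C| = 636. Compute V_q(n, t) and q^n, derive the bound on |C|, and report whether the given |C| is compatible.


V_q(n, t) = 352, q^n = 262144, Hamming bound = 744, |C| = 636 ≤ bound (satisfied).

Step 1: Compute V_q(n, t) = Σ_{j=0}^2 C(n, j) (q−1)^j.
  j = 0: C(9,0)·(3)^0 = 1·1 = 1.
  j = 1: C(9,1)·(3)^1 = 9·3 = 27.
  j = 2: C(9,2)·(3)^2 = 36·9 = 324.
  V_q(n, t) = 1 + 27 + 324 = 352.
Step 2: q^n = 4^9 = 262144.
Step 3: Hamming bound ⌊q^n / V_q(n,t)⌋ = ⌊262144/352⌋ = 744.
Step 4: Compare |C| = 636 to 744: satisfied.
The claimed |C| lies below the Hamming bound.


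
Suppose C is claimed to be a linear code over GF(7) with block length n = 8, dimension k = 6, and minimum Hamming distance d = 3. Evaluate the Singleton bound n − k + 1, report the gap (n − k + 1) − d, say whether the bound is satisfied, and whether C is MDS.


Singleton RHS = n − k + 1 = 3, slack = 0, bound satisfied, MDS.

Singleton bound: d ≤ n − k + 1.
Here n = 8, k = 6, so n − k + 1 = 3.
Given d = 3, check d ≤ 3: YES.
Slack = (n − k + 1) − d = 0.
The code is MDS (slack = 0).
Description: the claimed parameters are [8, 6, 3]_7; such a code would be MDS (meets Singleton bound).


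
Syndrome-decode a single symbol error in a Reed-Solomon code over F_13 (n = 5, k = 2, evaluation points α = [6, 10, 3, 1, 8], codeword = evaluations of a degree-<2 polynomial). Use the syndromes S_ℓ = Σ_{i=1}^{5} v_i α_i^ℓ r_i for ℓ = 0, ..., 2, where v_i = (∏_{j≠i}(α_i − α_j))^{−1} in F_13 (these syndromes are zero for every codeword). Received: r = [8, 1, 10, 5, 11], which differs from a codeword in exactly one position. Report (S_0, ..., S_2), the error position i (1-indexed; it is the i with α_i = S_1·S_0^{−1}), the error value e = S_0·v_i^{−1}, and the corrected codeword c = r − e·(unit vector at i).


S = (4, 4, 4), error at position 4, error magnitude e = 11, c = [8, 1, 10, 7, 11].

Step 1: column multipliers v_i = (∏_{j≠i}(α_i − α_j))^{−1} mod 13.
  i = 1 (α = 6): (6−10)(6−3)(6−1)(6−8) = (−4)·3·5·(−2) = 120 ≡ 3, so v_1 = 3^{−1} = 9 (mod 13).
  i = 2 (α = 10): (10−6)(10−3)(10−1)(10−8) = 4·7·9·2 = 504 ≡ 10, so v_2 = 10^{−1} = 4 (mod 13).
  i = 3 (α = 3): (3−6)(3−10)(3−1)(3−8) = (−3)·(−7)·2·(−5) = −210 ≡ 11, so v_3 = 11^{−1} = 6 (mod 13).
  i = 4 (α = 1): (1−6)(1−10)(1−3)(1−8) = (−5)·(−9)·(−2)·(−7) = 630 ≡ 6, so v_4 = 6^{−1} = 11 (mod 13).
  i = 5 (α = 8): (8−6)(8−10)(8−3)(8−1) = 2·(−2)·5·7 = −140 ≡ 3, so v_5 = 3^{−1} = 9 (mod 13).
  v = [9, 4, 6, 11, 9].
Step 2: syndromes of r = [8, 1, 10, 5, 11] (all sums mod 13).
  S_0 = Σ v_i r_i = 9·8 + 4·1 + 6·10 + 11·5 + 9·11 = 290 ≡ 4.
  S_1 = Σ v_i α_i r_i = 9·6·8 + 4·10·1 + 6·3·10 + 11·1·5 + 9·8·11 = 1499 ≡ 4.
  α_i^2 mod 13 = [10, 9, 9, 1, 12].
  S_2 = Σ v_i α_i^2 r_i = 9·10·8 + 4·9·1 + 6·9·10 + 11·1·5 + 9·12·11 = 2539 ≡ 4.
  S = (4, 4, 4) ≠ 0, so r is not a codeword (an error is present).
Step 3: locate the error. For a single error e at position i, S_ℓ = v_i·e·α_i^ℓ, so α_err = S_1/S_0.
  S_0^{−1} = 4^{−1} = 10 (mod 13), so α_err = 4·10 = 40 ≡ 1 = α_4. Error position i = 4.
  Consistency check: S_2/S_1 = 4·10 = 40 ≡ 1 = α_err ✓ (single-error assumption holds).
Step 4: error magnitude e = S_0/v_4 = S_0·∏_{j≠4}(α_4 − α_j) = 4·6 = 24 ≡ 11 (mod 13).
Step 5: correct position 4: c_4 = r_4 − e = 5 − 11 ≡ 7 (mod 13). Hence c = [8, 1, 10, 7, 11].
  Check: interpolating c through the α_i gives m(x) = 12 + 8·x (degree < 2) with m(α_i) = c_i for every i, so c is indeed a codeword.
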